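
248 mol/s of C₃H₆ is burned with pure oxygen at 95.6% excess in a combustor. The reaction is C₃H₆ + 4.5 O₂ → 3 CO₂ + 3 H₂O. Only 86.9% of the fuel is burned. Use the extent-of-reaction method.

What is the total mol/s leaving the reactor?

Stoichiometric O₂ = 4.5 × 248 = 1116 mol/s; O₂ fed = 1116 × 1.956 = 2183 mol/s.
Fuel reacted = 0.869 × 248 → ξ = 215.5 mol/s.
Outlet (n = n₀ + ν ξ):
  C₃H₆: 248 − 1(215.5) = 32.49
  O₂: 2183 − 4.5(215.5) = 1213
  CO₂: 0 + 3(215.5) = 646.5
  H₂O: 0 + 3(215.5) = 646.5
Total out = 32.49 + 1213 + 646.5 + 646.5 = 2539 mol/s.

2540 mol/s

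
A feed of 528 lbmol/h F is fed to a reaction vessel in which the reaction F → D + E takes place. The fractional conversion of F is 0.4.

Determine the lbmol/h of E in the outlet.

F reacted = 0.4 × 528 = 211.2 lbmol/h; ν_F = −1, so ξ = 211.2/1 = 211.2 lbmol/h.
Outlet amounts (n = n₀ + ν ξ):
  F: 528 − 1(211.2) = 316.8
  D: 0 + 1(211.2) = 211.2
  E: 0 + 1(211.2) = 211.2

211 lbmol/h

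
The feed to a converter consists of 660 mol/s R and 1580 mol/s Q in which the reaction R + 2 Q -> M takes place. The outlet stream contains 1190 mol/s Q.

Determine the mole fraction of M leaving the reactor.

0.105

For Q: n = n₀ − 2ξ → 1190 = 1580 − 2ξ, giving ξ = 195 mol/s.
Outlet amounts (n = n₀ + ν ξ):
  R: 660 − 1(195) = 465
  Q: 1580 − 2(195) = 1190
  M: 0 + 1(195) = 195
Total out = 1850 mol/s; y_M = 195 / 1850 = 0.1054.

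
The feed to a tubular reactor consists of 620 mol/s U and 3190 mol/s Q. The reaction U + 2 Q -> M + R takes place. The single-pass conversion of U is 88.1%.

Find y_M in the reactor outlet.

U reacted = 0.881 × 620 = 546.2 mol/s; ν_U = −1, so ξ = 546.2/1 = 546.2 mol/s.
Outlet amounts (n = n₀ + ν ξ):
  U: 620 − 1(546.2) = 73.78
  Q: 3190 − 2(546.2) = 2098
  M: 0 + 1(546.2) = 546.2
  R: 0 + 1(546.2) = 546.2
Total out = 3264 mol/s; y_M = 546.2 / 3264 = 0.1674.

0.167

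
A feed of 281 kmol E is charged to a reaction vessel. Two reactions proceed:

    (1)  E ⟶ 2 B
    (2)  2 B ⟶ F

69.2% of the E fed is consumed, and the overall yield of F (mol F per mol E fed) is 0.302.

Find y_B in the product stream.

Conversion of E: E consumed = 1ξ₁ = 0.692 × 281 → ξ₁ = 194.5 kmol.
Yield of F: 1ξ₂ / 281 = 0.302 → ξ₂ = 84.86 kmol.
Outlet amounts (n = n₀ + Σ ν·ξ):
  E: 281 − 1(194.5) = 86.55
  B: 0 + 2(194.5) − 2(84.86) = 219.2
  F: 0 + 1(84.86) = 84.86
Total out = 390.6 kmol; y_B = 219.2 / 390.6 = 0.5612.

0.561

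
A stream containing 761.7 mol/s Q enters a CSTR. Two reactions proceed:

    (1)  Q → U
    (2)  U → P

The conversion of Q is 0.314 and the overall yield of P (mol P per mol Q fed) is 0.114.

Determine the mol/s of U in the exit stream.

152 mol/s

Conversion of Q: Q consumed = 1ξ₁ = 0.314 × 761.7 → ξ₁ = 239.2 mol/s.
Yield of P: 1ξ₂ / 761.7 = 0.114 → ξ₂ = 86.83 mol/s.
Outlet amounts (n = n₀ + Σ ν·ξ):
  Q: 761.7 − 1(239.2) = 522.5
  U: 0 + 1(239.2) − 1(86.83) = 152.3
  P: 0 + 1(86.83) = 86.83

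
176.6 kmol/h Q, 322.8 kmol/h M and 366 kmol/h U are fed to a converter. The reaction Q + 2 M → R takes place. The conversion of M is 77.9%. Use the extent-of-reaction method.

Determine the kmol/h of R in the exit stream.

M reacted = 0.779 × 322.8 = 251.5 kmol/h; ν_M = −2, so ξ = 251.5/2 = 125.7 kmol/h.
Outlet amounts (n = n₀ + ν ξ):
  Q: 176.6 − 1(125.7) = 50.87
  M: 322.8 − 2(125.7) = 71.34
  R: 0 + 1(125.7) = 125.7
  U: 366 (inert)

126 kmol/h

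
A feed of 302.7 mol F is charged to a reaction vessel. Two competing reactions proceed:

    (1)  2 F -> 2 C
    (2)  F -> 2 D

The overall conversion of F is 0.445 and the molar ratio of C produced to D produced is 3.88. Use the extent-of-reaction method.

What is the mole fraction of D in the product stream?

0.0967

Conversion of F: F consumed = 0.445 × 302.7 = 134.7 mol = 2ξ₁ + 1ξ₂.
Selectivity: 2ξ₁ / (2ξ₂) = 3.88 → ξ₁ = 3.88 ξ₂.
Substitute: (2·3.88 + 1) ξ₂ = 134.7 → ξ₂ = 15.38 mol, ξ₁ = 59.66 mol.
Outlet amounts (n = n₀ + Σ ν·ξ):
  F: 302.7 − 2(59.66) − 1(15.38) = 168
  C: 0 + 2(59.66) = 119.3
  D: 0 + 2(15.38) = 30.75
Total out = 318.1 mol; y_D = 30.75 / 318.1 = 0.09669.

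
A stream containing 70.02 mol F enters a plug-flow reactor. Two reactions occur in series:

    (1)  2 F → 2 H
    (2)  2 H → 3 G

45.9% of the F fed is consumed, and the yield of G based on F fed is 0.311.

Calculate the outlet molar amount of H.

17.6 mol

Conversion of F: F consumed = 2ξ₁ = 0.459 × 70.02 → ξ₁ = 16.07 mol.
Yield of G: 3ξ₂ / 70.02 = 0.311 → ξ₂ = 7.259 mol.
Outlet amounts (n = n₀ + Σ ν·ξ):
  F: 70.02 − 2(16.07) = 37.88
  H: 0 + 2(16.07) − 2(7.259) = 17.62
  G: 0 + 3(7.259) = 21.78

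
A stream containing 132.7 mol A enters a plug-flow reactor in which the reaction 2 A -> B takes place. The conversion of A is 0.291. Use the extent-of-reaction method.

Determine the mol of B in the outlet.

A reacted = 0.291 × 132.7 = 38.62 mol; ν_A = −2, so ξ = 38.62/2 = 19.31 mol.
Outlet amounts (n = n₀ + ν ξ):
  A: 132.7 − 2(19.31) = 94.08
  B: 0 + 1(19.31) = 19.31

19.3 mol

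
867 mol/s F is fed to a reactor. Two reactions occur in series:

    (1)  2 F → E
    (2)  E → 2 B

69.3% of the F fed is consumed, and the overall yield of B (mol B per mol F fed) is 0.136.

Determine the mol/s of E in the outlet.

Conversion of F: F consumed = 2ξ₁ = 0.693 × 867 → ξ₁ = 300.4 mol/s.
Yield of B: 2ξ₂ / 867 = 0.136 → ξ₂ = 58.96 mol/s.
Outlet amounts (n = n₀ + Σ ν·ξ):
  F: 867 − 2(300.4) = 266.2
  E: 0 + 1(300.4) − 1(58.96) = 241.5
  B: 0 + 2(58.96) = 117.9

241 mol/s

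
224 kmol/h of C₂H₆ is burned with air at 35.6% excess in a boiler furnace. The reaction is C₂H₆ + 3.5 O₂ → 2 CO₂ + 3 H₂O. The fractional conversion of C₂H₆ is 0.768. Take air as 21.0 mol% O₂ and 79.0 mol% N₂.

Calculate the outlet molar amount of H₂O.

Stoichiometric O₂ = 3.5 × 224 = 784 kmol/h; O₂ fed = 784 × 1.356 = 1063 kmol/h.
N₂ fed = 1063 × 79/21 = 3999 kmol/h.
Fuel reacted = 0.768 × 224 → ξ = 172 kmol/h.
Outlet (n = n₀ + ν ξ):
  C₂H₆: 224 − 1(172) = 51.97
  O₂: 1063 − 3.5(172) = 461
  N₂: 3999 (inert)
  CO₂: 0 + 2(172) = 344.1
  H₂O: 0 + 3(172) = 516.1

516 kmol/h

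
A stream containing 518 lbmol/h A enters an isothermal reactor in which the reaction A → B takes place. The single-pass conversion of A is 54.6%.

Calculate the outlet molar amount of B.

283 lbmol/h

A reacted = 0.546 × 518 = 282.8 lbmol/h; ν_A = −1, so ξ = 282.8/1 = 282.8 lbmol/h.
Outlet amounts (n = n₀ + ν ξ):
  A: 518 − 1(282.8) = 235.2
  B: 0 + 1(282.8) = 282.8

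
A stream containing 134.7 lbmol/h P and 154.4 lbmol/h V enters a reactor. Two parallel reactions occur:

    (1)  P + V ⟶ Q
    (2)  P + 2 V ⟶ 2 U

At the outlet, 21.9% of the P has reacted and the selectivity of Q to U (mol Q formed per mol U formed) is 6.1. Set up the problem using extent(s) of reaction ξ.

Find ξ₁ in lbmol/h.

Conversion of P: P consumed = 0.219 × 134.7 = 29.5 lbmol/h = 1ξ₁ + 1ξ₂.
Selectivity: 1ξ₁ / (2ξ₂) = 6.1 → ξ₁ = 12.2 ξ₂.
Substitute: (1·12.2 + 1) ξ₂ = 29.5 → ξ₂ = 2.235 lbmol/h, ξ₁ = 27.26 lbmol/h.
Outlet amounts (n = n₀ + Σ ν·ξ):
  P: 134.7 − 1(27.26) − 1(2.235) = 105.2
  V: 154.4 − 1(27.26) − 2(2.235) = 122.7
  Q: 0 + 1(27.26) = 27.26
  U: 0 + 2(2.235) = 4.47

ξ₁ = 27.3 lbmol/h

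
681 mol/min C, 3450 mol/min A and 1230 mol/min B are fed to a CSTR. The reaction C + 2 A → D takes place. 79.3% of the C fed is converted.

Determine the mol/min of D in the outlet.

540 mol/min

C reacted = 0.793 × 681 = 540 mol/min; ν_C = −1, so ξ = 540/1 = 540 mol/min.
Outlet amounts (n = n₀ + ν ξ):
  C: 681 − 1(540) = 141
  A: 3450 − 2(540) = 2370
  D: 0 + 1(540) = 540
  B: 1230 (inert)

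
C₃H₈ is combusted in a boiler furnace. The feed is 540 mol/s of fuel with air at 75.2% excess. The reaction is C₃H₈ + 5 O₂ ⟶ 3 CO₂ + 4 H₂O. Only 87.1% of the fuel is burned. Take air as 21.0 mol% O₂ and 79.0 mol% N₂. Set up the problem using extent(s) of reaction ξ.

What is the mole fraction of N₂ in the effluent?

Stoichiometric O₂ = 5 × 540 = 2700 mol/s; O₂ fed = 2700 × 1.752 = 4730 mol/s.
N₂ fed = 4730 × 79/21 = 17800 mol/s.
Fuel reacted = 0.871 × 540 → ξ = 470.3 mol/s.
Outlet (n = n₀ + ν ξ):
  C₃H₈: 540 − 1(470.3) = 69.66
  O₂: 4730 − 5(470.3) = 2379
  N₂: 17800 (inert)
  CO₂: 0 + 3(470.3) = 1411
  H₂O: 0 + 4(470.3) = 1881
Total out = 23540 mol/s; y_N₂ = 17800 / 23540 = 0.7561.

0.756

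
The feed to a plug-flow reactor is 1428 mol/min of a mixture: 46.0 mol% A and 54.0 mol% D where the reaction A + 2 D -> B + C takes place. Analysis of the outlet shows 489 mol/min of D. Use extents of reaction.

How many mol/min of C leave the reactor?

141 mol/min

For D: n = n₀ − 2ξ → 489 = 771.1 − 2ξ, giving ξ = 141.1 mol/min.
Outlet amounts (n = n₀ + ν ξ):
  A: 656.9 − 1(141.1) = 515.8
  D: 771.1 − 2(141.1) = 489
  B: 0 + 1(141.1) = 141.1
  C: 0 + 1(141.1) = 141.1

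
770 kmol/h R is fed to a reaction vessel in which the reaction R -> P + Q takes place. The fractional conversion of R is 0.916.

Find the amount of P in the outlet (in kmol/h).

R reacted = 0.916 × 770 = 705.3 kmol/h; ν_R = −1, so ξ = 705.3/1 = 705.3 kmol/h.
Outlet amounts (n = n₀ + ν ξ):
  R: 770 − 1(705.3) = 64.68
  P: 0 + 1(705.3) = 705.3
  Q: 0 + 1(705.3) = 705.3

705 kmol/h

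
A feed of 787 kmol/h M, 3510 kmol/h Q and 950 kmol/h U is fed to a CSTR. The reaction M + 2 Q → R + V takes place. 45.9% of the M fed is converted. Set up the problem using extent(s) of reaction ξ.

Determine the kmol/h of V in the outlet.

361 kmol/h

M reacted = 0.459 × 787 = 361.2 kmol/h; ν_M = −1, so ξ = 361.2/1 = 361.2 kmol/h.
Outlet amounts (n = n₀ + ν ξ):
  M: 787 − 1(361.2) = 425.8
  Q: 3510 − 2(361.2) = 2788
  R: 0 + 1(361.2) = 361.2
  V: 0 + 1(361.2) = 361.2
  U: 950 (inert)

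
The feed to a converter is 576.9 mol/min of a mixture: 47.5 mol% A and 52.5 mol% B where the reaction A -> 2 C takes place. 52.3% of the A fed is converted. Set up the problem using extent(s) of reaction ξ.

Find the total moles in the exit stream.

A reacted = 0.523 × 274 = 143.3 mol/min; ν_A = −1, so ξ = 143.3/1 = 143.3 mol/min.
Outlet amounts (n = n₀ + ν ξ):
  A: 274 − 1(143.3) = 130.7
  C: 0 + 2(143.3) = 286.6
  B: 302.9 (inert)
Total out = 130.7 + 286.6 + 302.9 = 720.2 mol/min.

720 mol/min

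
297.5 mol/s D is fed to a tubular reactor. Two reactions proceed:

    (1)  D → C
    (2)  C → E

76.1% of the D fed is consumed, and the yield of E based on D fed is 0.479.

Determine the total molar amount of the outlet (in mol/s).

298 mol/s

Conversion of D: D consumed = 1ξ₁ = 0.761 × 297.5 → ξ₁ = 226.4 mol/s.
Yield of E: 1ξ₂ / 297.5 = 0.479 → ξ₂ = 142.5 mol/s.
Outlet amounts (n = n₀ + Σ ν·ξ):
  D: 297.5 − 1(226.4) = 71.1
  C: 0 + 1(226.4) − 1(142.5) = 83.9
  E: 0 + 1(142.5) = 142.5
Total out = 71.1 + 83.9 + 142.5 = 297.5 mol/s.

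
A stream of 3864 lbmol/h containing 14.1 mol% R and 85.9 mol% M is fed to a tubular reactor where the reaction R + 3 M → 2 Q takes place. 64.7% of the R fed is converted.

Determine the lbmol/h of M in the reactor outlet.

2260 lbmol/h

R reacted = 0.647 × 544.8 = 352.5 lbmol/h; ν_R = −1, so ξ = 352.5/1 = 352.5 lbmol/h.
Outlet amounts (n = n₀ + ν ξ):
  R: 544.8 − 1(352.5) = 192.3
  M: 3319 − 3(352.5) = 2262
  Q: 0 + 2(352.5) = 705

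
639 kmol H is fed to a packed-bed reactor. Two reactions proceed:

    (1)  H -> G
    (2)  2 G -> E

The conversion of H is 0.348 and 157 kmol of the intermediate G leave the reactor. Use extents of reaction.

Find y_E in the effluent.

Conversion of H: H consumed = 1ξ₁ = 0.348 × 639 → ξ₁ = 222.4 kmol.
G balance: n_G = 0 + 1ξ₁ − 2ξ₂ = 157 → ξ₂ = (1·222.4 − 157)/2 = 32.69 kmol.
Outlet amounts (n = n₀ + Σ ν·ξ):
  H: 639 − 1(222.4) = 416.6
  G: 0 + 1(222.4) − 2(32.69) = 157
  E: 0 + 1(32.69) = 32.69
Total out = 606.3 kmol; y_E = 32.69 / 606.3 = 0.05391.

0.0539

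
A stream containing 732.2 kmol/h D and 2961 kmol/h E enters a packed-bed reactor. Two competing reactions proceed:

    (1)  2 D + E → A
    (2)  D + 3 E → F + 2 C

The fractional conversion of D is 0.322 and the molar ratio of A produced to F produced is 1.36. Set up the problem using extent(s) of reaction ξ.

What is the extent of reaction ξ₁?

ξ₁ = 86.2 kmol/h

Conversion of D: D consumed = 0.322 × 732.2 = 235.8 kmol/h = 2ξ₁ + 1ξ₂.
Selectivity: 1ξ₁ / (1ξ₂) = 1.36 → ξ₁ = 1.36 ξ₂.
Substitute: (2·1.36 + 1) ξ₂ = 235.8 → ξ₂ = 63.38 kmol/h, ξ₁ = 86.19 kmol/h.
Outlet amounts (n = n₀ + Σ ν·ξ):
  D: 732.2 − 2(86.19) − 1(63.38) = 496.4
  E: 2961 − 1(86.19) − 3(63.38) = 2685
  A: 0 + 1(86.19) = 86.19
  F: 0 + 1(63.38) = 63.38
  C: 0 + 2(63.38) = 126.8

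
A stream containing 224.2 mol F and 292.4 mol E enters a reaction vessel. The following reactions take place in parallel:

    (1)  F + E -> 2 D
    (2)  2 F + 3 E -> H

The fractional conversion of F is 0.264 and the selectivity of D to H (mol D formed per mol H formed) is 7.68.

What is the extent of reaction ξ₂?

Conversion of F: F consumed = 0.264 × 224.2 = 59.19 mol = 1ξ₁ + 2ξ₂.
Selectivity: 2ξ₁ / (1ξ₂) = 7.68 → ξ₁ = 3.84 ξ₂.
Substitute: (1·3.84 + 2) ξ₂ = 59.19 → ξ₂ = 10.14 mol, ξ₁ = 38.92 mol.
Outlet amounts (n = n₀ + Σ ν·ξ):
  F: 224.2 − 1(38.92) − 2(10.14) = 165
  E: 292.4 − 1(38.92) − 3(10.14) = 223.1
  D: 0 + 2(38.92) = 77.84
  H: 0 + 1(10.14) = 10.14

ξ₂ = 10.1 mol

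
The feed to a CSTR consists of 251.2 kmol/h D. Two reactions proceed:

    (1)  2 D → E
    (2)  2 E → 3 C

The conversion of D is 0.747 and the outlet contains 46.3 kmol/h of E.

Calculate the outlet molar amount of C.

71.3 kmol/h

Conversion of D: D consumed = 2ξ₁ = 0.747 × 251.2 → ξ₁ = 93.82 kmol/h.
E balance: n_E = 0 + 1ξ₁ − 2ξ₂ = 46.3 → ξ₂ = (1·93.82 − 46.3)/2 = 23.76 kmol/h.
Outlet amounts (n = n₀ + Σ ν·ξ):
  D: 251.2 − 2(93.82) = 63.55
  E: 0 + 1(93.82) − 2(23.76) = 46.3
  C: 0 + 3(23.76) = 71.28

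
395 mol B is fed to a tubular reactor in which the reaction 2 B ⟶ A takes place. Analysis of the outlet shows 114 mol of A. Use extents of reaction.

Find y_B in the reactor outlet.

For A: n = n₀ + 1ξ → 114 = 0 + 1ξ, giving ξ = 114 mol.
Outlet amounts (n = n₀ + ν ξ):
  B: 395 − 2(114) = 167
  A: 0 + 1(114) = 114
Total out = 281 mol; y_B = 167 / 281 = 0.5943.

0.594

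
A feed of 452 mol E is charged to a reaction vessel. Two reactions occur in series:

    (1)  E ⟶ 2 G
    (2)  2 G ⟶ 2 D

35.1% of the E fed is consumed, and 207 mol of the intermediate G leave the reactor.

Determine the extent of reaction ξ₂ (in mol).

ξ₂ = 55.2 mol

Conversion of E: E consumed = 1ξ₁ = 0.351 × 452 → ξ₁ = 158.7 mol.
G balance: n_G = 0 + 2ξ₁ − 2ξ₂ = 207 → ξ₂ = (2·158.7 − 207)/2 = 55.15 mol.
Outlet amounts (n = n₀ + Σ ν·ξ):
  E: 452 − 1(158.7) = 293.3
  G: 0 + 2(158.7) − 2(55.15) = 207
  D: 0 + 2(55.15) = 110.3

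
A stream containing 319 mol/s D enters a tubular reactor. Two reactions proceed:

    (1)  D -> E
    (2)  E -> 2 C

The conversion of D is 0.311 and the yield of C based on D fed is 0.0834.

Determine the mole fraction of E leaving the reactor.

0.259

Conversion of D: D consumed = 1ξ₁ = 0.311 × 319 → ξ₁ = 99.21 mol/s.
Yield of C: 2ξ₂ / 319 = 0.0834 → ξ₂ = 13.3 mol/s.
Outlet amounts (n = n₀ + Σ ν·ξ):
  D: 319 − 1(99.21) = 219.8
  E: 0 + 1(99.21) − 1(13.3) = 85.91
  C: 0 + 2(13.3) = 26.6
Total out = 332.3 mol/s; y_E = 85.91 / 332.3 = 0.2585.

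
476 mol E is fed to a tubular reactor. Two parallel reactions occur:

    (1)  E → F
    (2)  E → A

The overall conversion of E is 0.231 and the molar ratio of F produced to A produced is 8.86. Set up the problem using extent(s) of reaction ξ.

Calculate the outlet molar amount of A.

11.2 mol

Conversion of E: E consumed = 0.231 × 476 = 110 mol = 1ξ₁ + 1ξ₂.
Selectivity: 1ξ₁ / (1ξ₂) = 8.86 → ξ₁ = 8.86 ξ₂.
Substitute: (1·8.86 + 1) ξ₂ = 110 → ξ₂ = 11.15 mol, ξ₁ = 98.8 mol.
Outlet amounts (n = n₀ + Σ ν·ξ):
  E: 476 − 1(98.8) − 1(11.15) = 366
  F: 0 + 1(98.8) = 98.8
  A: 0 + 1(11.15) = 11.15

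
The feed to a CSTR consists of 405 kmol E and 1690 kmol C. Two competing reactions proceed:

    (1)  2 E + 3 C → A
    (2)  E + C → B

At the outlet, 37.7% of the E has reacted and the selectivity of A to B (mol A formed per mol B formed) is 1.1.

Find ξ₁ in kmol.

ξ₁ = 52.5 kmol

Conversion of E: E consumed = 0.377 × 405 = 152.7 kmol = 2ξ₁ + 1ξ₂.
Selectivity: 1ξ₁ / (1ξ₂) = 1.1 → ξ₁ = 1.1 ξ₂.
Substitute: (2·1.1 + 1) ξ₂ = 152.7 → ξ₂ = 47.71 kmol, ξ₁ = 52.49 kmol.
Outlet amounts (n = n₀ + Σ ν·ξ):
  E: 405 − 2(52.49) − 1(47.71) = 252.3
  C: 1690 − 3(52.49) − 1(47.71) = 1485
  A: 0 + 1(52.49) = 52.49
  B: 0 + 1(47.71) = 47.71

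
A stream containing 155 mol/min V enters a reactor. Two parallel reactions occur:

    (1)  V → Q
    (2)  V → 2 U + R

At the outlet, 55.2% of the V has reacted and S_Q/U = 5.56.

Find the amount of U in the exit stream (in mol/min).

14.1 mol/min

Conversion of V: V consumed = 0.552 × 155 = 85.56 mol/min = 1ξ₁ + 1ξ₂.
Selectivity: 1ξ₁ / (2ξ₂) = 5.56 → ξ₁ = 11.12 ξ₂.
Substitute: (1·11.12 + 1) ξ₂ = 85.56 → ξ₂ = 7.059 mol/min, ξ₁ = 78.5 mol/min.
Outlet amounts (n = n₀ + Σ ν·ξ):
  V: 155 − 1(78.5) − 1(7.059) = 69.44
  Q: 0 + 1(78.5) = 78.5
  U: 0 + 2(7.059) = 14.12
  R: 0 + 1(7.059) = 7.059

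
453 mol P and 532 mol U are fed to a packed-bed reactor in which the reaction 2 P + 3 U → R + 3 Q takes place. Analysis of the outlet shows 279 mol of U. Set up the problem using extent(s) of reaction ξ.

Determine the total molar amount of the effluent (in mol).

901 mol

For U: n = n₀ − 3ξ → 279 = 532 − 3ξ, giving ξ = 84.33 mol.
Outlet amounts (n = n₀ + ν ξ):
  P: 453 − 2(84.33) = 284.3
  U: 532 − 3(84.33) = 279
  R: 0 + 1(84.33) = 84.33
  Q: 0 + 3(84.33) = 253
Total out = 284.3 + 279 + 84.33 + 253 = 900.7 mol.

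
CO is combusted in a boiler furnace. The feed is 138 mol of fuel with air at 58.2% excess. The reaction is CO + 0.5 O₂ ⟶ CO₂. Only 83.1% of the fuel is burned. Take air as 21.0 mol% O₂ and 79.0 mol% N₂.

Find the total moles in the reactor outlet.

600 mol

Stoichiometric O₂ = 0.5 × 138 = 69 mol; O₂ fed = 69 × 1.582 = 109.2 mol.
N₂ fed = 109.2 × 79/21 = 410.6 mol.
Fuel reacted = 0.831 × 138 → ξ = 114.7 mol.
Outlet (n = n₀ + ν ξ):
  CO: 138 − 1(114.7) = 23.32
  O₂: 109.2 − 0.5(114.7) = 51.82
  N₂: 410.6 (inert)
  CO₂: 0 + 1(114.7) = 114.7
Total out = 23.32 + 51.82 + 410.6 + 114.7 = 600.5 mol.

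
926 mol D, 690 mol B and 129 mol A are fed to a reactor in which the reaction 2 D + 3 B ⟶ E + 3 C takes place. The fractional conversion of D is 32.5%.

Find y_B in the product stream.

D reacted = 0.325 × 926 = 300.9 mol; ν_D = −2, so ξ = 300.9/2 = 150.5 mol.
Outlet amounts (n = n₀ + ν ξ):
  D: 926 − 2(150.5) = 625
  B: 690 − 3(150.5) = 238.6
  E: 0 + 1(150.5) = 150.5
  C: 0 + 3(150.5) = 451.4
  A: 129 (inert)
Total out = 1595 mol; y_B = 238.6 / 1595 = 0.1496.

0.15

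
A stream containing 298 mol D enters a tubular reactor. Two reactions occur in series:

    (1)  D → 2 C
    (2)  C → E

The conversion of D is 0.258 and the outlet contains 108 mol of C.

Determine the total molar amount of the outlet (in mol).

375 mol

Conversion of D: D consumed = 1ξ₁ = 0.258 × 298 → ξ₁ = 76.88 mol.
C balance: n_C = 0 + 2ξ₁ − 1ξ₂ = 108 → ξ₂ = (2·76.88 − 108)/1 = 45.77 mol.
Outlet amounts (n = n₀ + Σ ν·ξ):
  D: 298 − 1(76.88) = 221.1
  C: 0 + 2(76.88) − 1(45.77) = 108
  E: 0 + 1(45.77) = 45.77
Total out = 221.1 + 108 + 45.77 = 374.9 mol.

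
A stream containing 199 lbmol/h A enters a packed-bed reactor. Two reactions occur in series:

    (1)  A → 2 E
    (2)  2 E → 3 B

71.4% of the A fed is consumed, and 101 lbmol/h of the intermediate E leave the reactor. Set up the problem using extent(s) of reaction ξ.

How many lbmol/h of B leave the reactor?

275 lbmol/h

Conversion of A: A consumed = 1ξ₁ = 0.714 × 199 → ξ₁ = 142.1 lbmol/h.
E balance: n_E = 0 + 2ξ₁ − 2ξ₂ = 101 → ξ₂ = (2·142.1 − 101)/2 = 91.59 lbmol/h.
Outlet amounts (n = n₀ + Σ ν·ξ):
  A: 199 − 1(142.1) = 56.91
  E: 0 + 2(142.1) − 2(91.59) = 101
  B: 0 + 3(91.59) = 274.8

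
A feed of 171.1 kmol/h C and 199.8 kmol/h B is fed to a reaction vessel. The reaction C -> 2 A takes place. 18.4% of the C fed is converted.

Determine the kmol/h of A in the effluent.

C reacted = 0.184 × 171.1 = 31.48 kmol/h; ν_C = −1, so ξ = 31.48/1 = 31.48 kmol/h.
Outlet amounts (n = n₀ + ν ξ):
  C: 171.1 − 1(31.48) = 139.6
  A: 0 + 2(31.48) = 62.96
  B: 199.8 (inert)

63 kmol/h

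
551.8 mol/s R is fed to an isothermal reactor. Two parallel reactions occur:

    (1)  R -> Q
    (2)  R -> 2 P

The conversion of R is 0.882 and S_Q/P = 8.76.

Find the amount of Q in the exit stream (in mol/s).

Conversion of R: R consumed = 0.882 × 551.8 = 486.7 mol/s = 1ξ₁ + 1ξ₂.
Selectivity: 1ξ₁ / (2ξ₂) = 8.76 → ξ₁ = 17.52 ξ₂.
Substitute: (1·17.52 + 1) ξ₂ = 486.7 → ξ₂ = 26.28 mol/s, ξ₁ = 460.4 mol/s.
Outlet amounts (n = n₀ + Σ ν·ξ):
  R: 551.8 − 1(460.4) − 1(26.28) = 65.11
  Q: 0 + 1(460.4) = 460.4
  P: 0 + 2(26.28) = 52.56

460 mol/s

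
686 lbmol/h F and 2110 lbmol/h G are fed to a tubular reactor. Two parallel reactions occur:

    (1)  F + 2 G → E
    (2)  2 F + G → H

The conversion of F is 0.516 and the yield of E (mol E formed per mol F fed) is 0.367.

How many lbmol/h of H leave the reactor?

51.1 lbmol/h

Yield of E: 1ξ₁ / 686 = 0.367 → ξ₁ = 251.8 lbmol/h.
Conversion of F: 1ξ₁ + 2ξ₂ = 0.516 × 686 = 354 → ξ₂ = 51.11 lbmol/h.
Outlet amounts (n = n₀ + Σ ν·ξ):
  F: 686 − 1(251.8) − 2(51.11) = 332
  G: 2110 − 2(251.8) − 1(51.11) = 1555
  E: 0 + 1(251.8) = 251.8
  H: 0 + 1(51.11) = 51.11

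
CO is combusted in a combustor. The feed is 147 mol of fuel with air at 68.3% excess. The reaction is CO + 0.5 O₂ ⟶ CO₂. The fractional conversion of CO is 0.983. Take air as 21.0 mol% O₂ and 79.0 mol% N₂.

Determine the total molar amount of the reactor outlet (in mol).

Stoichiometric O₂ = 0.5 × 147 = 73.5 mol; O₂ fed = 73.5 × 1.683 = 123.7 mol.
N₂ fed = 123.7 × 79/21 = 465.3 mol.
Fuel reacted = 0.983 × 147 → ξ = 144.5 mol.
Outlet (n = n₀ + ν ξ):
  CO: 147 − 1(144.5) = 2.499
  O₂: 123.7 − 0.5(144.5) = 51.45
  N₂: 465.3 (inert)
  CO₂: 0 + 1(144.5) = 144.5
Total out = 2.499 + 51.45 + 465.3 + 144.5 = 663.8 mol.

664 mol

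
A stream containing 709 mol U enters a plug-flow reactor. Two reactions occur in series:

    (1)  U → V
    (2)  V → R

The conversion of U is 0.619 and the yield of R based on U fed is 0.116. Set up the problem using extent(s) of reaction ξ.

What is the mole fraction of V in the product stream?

Conversion of U: U consumed = 1ξ₁ = 0.619 × 709 → ξ₁ = 438.9 mol.
Yield of R: 1ξ₂ / 709 = 0.116 → ξ₂ = 82.24 mol.
Outlet amounts (n = n₀ + Σ ν·ξ):
  U: 709 − 1(438.9) = 270.1
  V: 0 + 1(438.9) − 1(82.24) = 356.6
  R: 0 + 1(82.24) = 82.24
Total out = 709 mol; y_V = 356.6 / 709 = 0.503.

0.503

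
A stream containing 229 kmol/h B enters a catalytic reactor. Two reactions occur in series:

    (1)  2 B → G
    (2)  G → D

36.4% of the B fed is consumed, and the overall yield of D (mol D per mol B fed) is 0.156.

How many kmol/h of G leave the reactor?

Conversion of B: B consumed = 2ξ₁ = 0.364 × 229 → ξ₁ = 41.68 kmol/h.
Yield of D: 1ξ₂ / 229 = 0.156 → ξ₂ = 35.72 kmol/h.
Outlet amounts (n = n₀ + Σ ν·ξ):
  B: 229 − 2(41.68) = 145.6
  G: 0 + 1(41.68) − 1(35.72) = 5.954
  D: 0 + 1(35.72) = 35.72

5.95 kmol/h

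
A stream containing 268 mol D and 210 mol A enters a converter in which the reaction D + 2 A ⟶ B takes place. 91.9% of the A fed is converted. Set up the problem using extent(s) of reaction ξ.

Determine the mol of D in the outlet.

A reacted = 0.919 × 210 = 193 mol; ν_A = −2, so ξ = 193/2 = 96.5 mol.
Outlet amounts (n = n₀ + ν ξ):
  D: 268 − 1(96.5) = 171.5
  A: 210 − 2(96.5) = 17.01
  B: 0 + 1(96.5) = 96.5

172 mol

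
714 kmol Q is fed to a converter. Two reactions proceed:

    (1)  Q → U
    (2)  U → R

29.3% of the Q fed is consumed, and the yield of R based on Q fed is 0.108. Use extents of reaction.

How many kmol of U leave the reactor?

Conversion of Q: Q consumed = 1ξ₁ = 0.293 × 714 → ξ₁ = 209.2 kmol.
Yield of R: 1ξ₂ / 714 = 0.108 → ξ₂ = 77.11 kmol.
Outlet amounts (n = n₀ + Σ ν·ξ):
  Q: 714 − 1(209.2) = 504.8
  U: 0 + 1(209.2) − 1(77.11) = 132.1
  R: 0 + 1(77.11) = 77.11

132 kmol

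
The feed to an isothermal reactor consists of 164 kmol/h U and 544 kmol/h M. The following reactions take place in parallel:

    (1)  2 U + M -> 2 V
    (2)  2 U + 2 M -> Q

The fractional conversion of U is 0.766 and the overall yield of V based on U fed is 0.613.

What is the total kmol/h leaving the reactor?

620 kmol/h

Yield of V: 2ξ₁ / 164 = 0.613 → ξ₁ = 50.27 kmol/h.
Conversion of U: 2ξ₁ + 2ξ₂ = 0.766 × 164 = 125.6 → ξ₂ = 12.55 kmol/h.
Outlet amounts (n = n₀ + Σ ν·ξ):
  U: 164 − 2(50.27) − 2(12.55) = 38.38
  M: 544 − 1(50.27) − 2(12.55) = 468.6
  V: 0 + 2(50.27) = 100.5
  Q: 0 + 1(12.55) = 12.55
Total out = 38.38 + 468.6 + 100.5 + 12.55 = 620.1 kmol/h.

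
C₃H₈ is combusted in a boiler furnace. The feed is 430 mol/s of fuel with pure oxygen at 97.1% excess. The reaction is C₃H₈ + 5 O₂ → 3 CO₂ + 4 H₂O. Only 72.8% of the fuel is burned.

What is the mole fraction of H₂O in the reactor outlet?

Stoichiometric O₂ = 5 × 430 = 2150 mol/s; O₂ fed = 2150 × 1.971 = 4238 mol/s.
Fuel reacted = 0.728 × 430 → ξ = 313 mol/s.
Outlet (n = n₀ + ν ξ):
  C₃H₈: 430 − 1(313) = 117
  O₂: 4238 − 5(313) = 2672
  CO₂: 0 + 3(313) = 939.1
  H₂O: 0 + 4(313) = 1252
Total out = 4981 mol/s; y_H₂O = 1252 / 4981 = 0.2514.

0.251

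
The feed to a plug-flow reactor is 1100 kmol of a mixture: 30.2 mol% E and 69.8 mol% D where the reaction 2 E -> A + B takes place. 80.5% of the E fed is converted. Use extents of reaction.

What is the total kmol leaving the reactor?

1100 kmol

E reacted = 0.805 × 332.2 = 267.4 kmol; ν_E = −2, so ξ = 267.4/2 = 133.7 kmol.
Outlet amounts (n = n₀ + ν ξ):
  E: 332.2 − 2(133.7) = 64.78
  A: 0 + 1(133.7) = 133.7
  B: 0 + 1(133.7) = 133.7
  D: 767.8 (inert)
Total out = 64.78 + 133.7 + 133.7 + 767.8 = 1100 kmol.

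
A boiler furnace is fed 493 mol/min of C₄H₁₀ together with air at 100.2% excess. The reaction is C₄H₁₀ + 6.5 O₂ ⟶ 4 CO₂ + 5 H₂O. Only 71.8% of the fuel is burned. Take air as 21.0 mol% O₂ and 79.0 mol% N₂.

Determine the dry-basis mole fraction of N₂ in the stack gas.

Stoichiometric O₂ = 6.5 × 493 = 3204 mol/min; O₂ fed = 3204 × 2.002 = 6415 mol/min.
N₂ fed = 6415 × 79/21 = 24130 mol/min.
Fuel reacted = 0.718 × 493 → ξ = 354 mol/min.
Outlet (n = n₀ + ν ξ):
  C₄H₁₀: 493 − 1(354) = 139
  O₂: 6415 − 6.5(354) = 4115
  N₂: 24130 (inert)
  CO₂: 0 + 4(354) = 1416
  H₂O: 0 + 5(354) = 1770
Dry total = 29800 mol/min; y_N₂ (dry) = 24130 / 29800 = 0.8098.

0.81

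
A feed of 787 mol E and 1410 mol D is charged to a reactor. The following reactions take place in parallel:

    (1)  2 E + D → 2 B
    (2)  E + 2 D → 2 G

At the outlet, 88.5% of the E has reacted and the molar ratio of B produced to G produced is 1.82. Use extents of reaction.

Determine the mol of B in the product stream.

Conversion of E: E consumed = 0.885 × 787 = 696.5 mol = 2ξ₁ + 1ξ₂.
Selectivity: 2ξ₁ / (2ξ₂) = 1.82 → ξ₁ = 1.82 ξ₂.
Substitute: (2·1.82 + 1) ξ₂ = 696.5 → ξ₂ = 150.1 mol, ξ₁ = 273.2 mol.
Outlet amounts (n = n₀ + Σ ν·ξ):
  E: 787 − 2(273.2) − 1(150.1) = 90.51
  D: 1410 − 1(273.2) − 2(150.1) = 836.6
  B: 0 + 2(273.2) = 546.4
  G: 0 + 2(150.1) = 300.2

546 mol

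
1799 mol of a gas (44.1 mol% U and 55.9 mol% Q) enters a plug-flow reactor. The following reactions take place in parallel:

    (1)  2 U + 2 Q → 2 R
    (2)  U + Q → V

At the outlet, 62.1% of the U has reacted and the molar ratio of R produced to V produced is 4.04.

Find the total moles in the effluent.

Conversion of U: U consumed = 0.621 × 793.4 = 492.7 mol = 2ξ₁ + 1ξ₂.
Selectivity: 2ξ₁ / (1ξ₂) = 4.04 → ξ₁ = 2.02 ξ₂.
Substitute: (2·2.02 + 1) ξ₂ = 492.7 → ξ₂ = 97.75 mol, ξ₁ = 197.5 mol.
Outlet amounts (n = n₀ + Σ ν·ξ):
  U: 793.4 − 2(197.5) − 1(97.75) = 300.7
  Q: 1006 − 2(197.5) − 1(97.75) = 513
  R: 0 + 2(197.5) = 394.9
  V: 0 + 1(97.75) = 97.75
Total out = 300.7 + 513 + 394.9 + 97.75 = 1306 mol.

1310 mol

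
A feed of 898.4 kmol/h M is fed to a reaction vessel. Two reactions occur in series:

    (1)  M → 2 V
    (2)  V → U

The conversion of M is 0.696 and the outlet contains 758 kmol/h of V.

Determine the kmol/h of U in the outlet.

Conversion of M: M consumed = 1ξ₁ = 0.696 × 898.4 → ξ₁ = 625.3 kmol/h.
V balance: n_V = 0 + 2ξ₁ − 1ξ₂ = 758 → ξ₂ = (2·625.3 − 758)/1 = 492.6 kmol/h.
Outlet amounts (n = n₀ + Σ ν·ξ):
  M: 898.4 − 1(625.3) = 273.1
  V: 0 + 2(625.3) − 1(492.6) = 758
  U: 0 + 1(492.6) = 492.6

493 kmol/h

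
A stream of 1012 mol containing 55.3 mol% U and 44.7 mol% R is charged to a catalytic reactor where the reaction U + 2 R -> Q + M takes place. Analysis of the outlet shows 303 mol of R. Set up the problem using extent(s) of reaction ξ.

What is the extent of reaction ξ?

For R: n = n₀ − 2ξ → 303 = 452.4 − 2ξ, giving ξ = 74.68 mol.
Outlet amounts (n = n₀ + ν ξ):
  U: 559.6 − 1(74.68) = 485
  R: 452.4 − 2(74.68) = 303
  Q: 0 + 1(74.68) = 74.68
  M: 0 + 1(74.68) = 74.68

ξ = 74.7 mol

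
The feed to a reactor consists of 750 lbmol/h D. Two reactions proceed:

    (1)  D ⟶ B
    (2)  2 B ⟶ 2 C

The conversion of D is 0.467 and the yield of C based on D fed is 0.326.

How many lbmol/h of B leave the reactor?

106 lbmol/h

Conversion of D: D consumed = 1ξ₁ = 0.467 × 750 → ξ₁ = 350.2 lbmol/h.
Yield of C: 2ξ₂ / 750 = 0.326 → ξ₂ = 122.2 lbmol/h.
Outlet amounts (n = n₀ + Σ ν·ξ):
  D: 750 − 1(350.2) = 399.8
  B: 0 + 1(350.2) − 2(122.2) = 105.8
  C: 0 + 2(122.2) = 244.5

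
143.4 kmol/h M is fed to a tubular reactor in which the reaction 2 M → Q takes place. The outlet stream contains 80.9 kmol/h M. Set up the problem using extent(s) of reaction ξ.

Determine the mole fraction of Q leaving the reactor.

0.279

For M: n = n₀ − 2ξ → 80.9 = 143.4 − 2ξ, giving ξ = 31.25 kmol/h.
Outlet amounts (n = n₀ + ν ξ):
  M: 143.4 − 2(31.25) = 80.9
  Q: 0 + 1(31.25) = 31.25
Total out = 112.2 kmol/h; y_Q = 31.25 / 112.2 = 0.2786.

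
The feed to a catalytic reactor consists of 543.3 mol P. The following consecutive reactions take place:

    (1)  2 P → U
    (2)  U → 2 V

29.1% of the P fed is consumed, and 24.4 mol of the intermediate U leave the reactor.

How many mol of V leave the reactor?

109 mol

Conversion of P: P consumed = 2ξ₁ = 0.291 × 543.3 → ξ₁ = 79.05 mol.
U balance: n_U = 0 + 1ξ₁ − 1ξ₂ = 24.4 → ξ₂ = (1·79.05 − 24.4)/1 = 54.65 mol.
Outlet amounts (n = n₀ + Σ ν·ξ):
  P: 543.3 − 2(79.05) = 385.2
  U: 0 + 1(79.05) − 1(54.65) = 24.4
  V: 0 + 2(54.65) = 109.3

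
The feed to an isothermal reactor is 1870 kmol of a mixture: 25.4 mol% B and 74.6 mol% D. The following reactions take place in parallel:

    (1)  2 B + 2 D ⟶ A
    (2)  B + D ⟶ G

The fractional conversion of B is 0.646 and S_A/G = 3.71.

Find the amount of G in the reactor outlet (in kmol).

Conversion of B: B consumed = 0.646 × 475 = 306.8 kmol = 2ξ₁ + 1ξ₂.
Selectivity: 1ξ₁ / (1ξ₂) = 3.71 → ξ₁ = 3.71 ξ₂.
Substitute: (2·3.71 + 1) ξ₂ = 306.8 → ξ₂ = 36.44 kmol, ξ₁ = 135.2 kmol.
Outlet amounts (n = n₀ + Σ ν·ξ):
  B: 475 − 2(135.2) − 1(36.44) = 168.1
  D: 1395 − 2(135.2) − 1(36.44) = 1088
  A: 0 + 1(135.2) = 135.2
  G: 0 + 1(36.44) = 36.44

36.4 kmol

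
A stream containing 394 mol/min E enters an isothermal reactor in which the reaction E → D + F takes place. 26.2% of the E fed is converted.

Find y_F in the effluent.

0.208

E reacted = 0.262 × 394 = 103.2 mol/min; ν_E = −1, so ξ = 103.2/1 = 103.2 mol/min.
Outlet amounts (n = n₀ + ν ξ):
  E: 394 − 1(103.2) = 290.8
  D: 0 + 1(103.2) = 103.2
  F: 0 + 1(103.2) = 103.2
Total out = 497.2 mol/min; y_F = 103.2 / 497.2 = 0.2076.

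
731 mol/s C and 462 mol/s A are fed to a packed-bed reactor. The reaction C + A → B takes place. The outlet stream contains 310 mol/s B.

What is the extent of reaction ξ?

For B: n = n₀ + 1ξ → 310 = 0 + 1ξ, giving ξ = 310 mol/s.
Outlet amounts (n = n₀ + ν ξ):
  C: 731 − 1(310) = 421
  A: 462 − 1(310) = 152
  B: 0 + 1(310) = 310

ξ = 310 mol/s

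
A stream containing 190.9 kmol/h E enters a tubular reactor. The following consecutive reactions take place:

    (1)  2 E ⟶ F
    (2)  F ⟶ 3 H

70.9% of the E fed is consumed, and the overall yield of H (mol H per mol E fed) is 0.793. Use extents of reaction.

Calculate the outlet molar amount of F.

Conversion of E: E consumed = 2ξ₁ = 0.709 × 190.9 → ξ₁ = 67.67 kmol/h.
Yield of H: 3ξ₂ / 190.9 = 0.793 → ξ₂ = 50.46 kmol/h.
Outlet amounts (n = n₀ + Σ ν·ξ):
  E: 190.9 − 2(67.67) = 55.55
  F: 0 + 1(67.67) − 1(50.46) = 17.21
  H: 0 + 3(50.46) = 151.4

17.2 kmol/h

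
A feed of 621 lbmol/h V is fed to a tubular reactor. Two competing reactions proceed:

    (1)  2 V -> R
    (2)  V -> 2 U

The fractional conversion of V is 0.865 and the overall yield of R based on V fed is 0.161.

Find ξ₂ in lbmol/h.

ξ₂ = 337 lbmol/h

Yield of R: 1ξ₁ / 621 = 0.161 → ξ₁ = 99.98 lbmol/h.
Conversion of V: 2ξ₁ + 1ξ₂ = 0.865 × 621 = 537.2 → ξ₂ = 337.2 lbmol/h.
Outlet amounts (n = n₀ + Σ ν·ξ):
  V: 621 − 2(99.98) − 1(337.2) = 83.84
  R: 0 + 1(99.98) = 99.98
  U: 0 + 2(337.2) = 674.4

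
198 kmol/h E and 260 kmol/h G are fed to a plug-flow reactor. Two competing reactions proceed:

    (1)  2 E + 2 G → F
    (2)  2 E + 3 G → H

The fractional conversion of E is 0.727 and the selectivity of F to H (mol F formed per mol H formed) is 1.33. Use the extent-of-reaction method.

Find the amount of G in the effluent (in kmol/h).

85.2 kmol/h

Conversion of E: E consumed = 0.727 × 198 = 143.9 kmol/h = 2ξ₁ + 2ξ₂.
Selectivity: 1ξ₁ / (1ξ₂) = 1.33 → ξ₁ = 1.33 ξ₂.
Substitute: (2·1.33 + 2) ξ₂ = 143.9 → ξ₂ = 30.89 kmol/h, ξ₁ = 41.08 kmol/h.
Outlet amounts (n = n₀ + Σ ν·ξ):
  E: 198 − 2(41.08) − 2(30.89) = 54.05
  G: 260 − 2(41.08) − 3(30.89) = 85.16
  F: 0 + 1(41.08) = 41.08
  H: 0 + 1(30.89) = 30.89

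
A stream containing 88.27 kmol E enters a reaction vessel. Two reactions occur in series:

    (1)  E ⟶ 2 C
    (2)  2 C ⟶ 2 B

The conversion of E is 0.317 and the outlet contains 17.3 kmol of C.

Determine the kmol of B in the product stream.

Conversion of E: E consumed = 1ξ₁ = 0.317 × 88.27 → ξ₁ = 27.98 kmol.
C balance: n_C = 0 + 2ξ₁ − 2ξ₂ = 17.3 → ξ₂ = (2·27.98 − 17.3)/2 = 19.33 kmol.
Outlet amounts (n = n₀ + Σ ν·ξ):
  E: 88.27 − 1(27.98) = 60.29
  C: 0 + 2(27.98) − 2(19.33) = 17.3
  B: 0 + 2(19.33) = 38.66

38.7 kmol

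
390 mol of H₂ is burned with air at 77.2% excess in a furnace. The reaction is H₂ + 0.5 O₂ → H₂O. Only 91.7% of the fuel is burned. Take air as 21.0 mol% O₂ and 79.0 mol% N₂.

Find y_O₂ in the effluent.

Stoichiometric O₂ = 0.5 × 390 = 195 mol; O₂ fed = 195 × 1.772 = 345.5 mol.
N₂ fed = 345.5 × 79/21 = 1300 mol.
Fuel reacted = 0.917 × 390 → ξ = 357.6 mol.
Outlet (n = n₀ + ν ξ):
  H₂: 390 − 1(357.6) = 32.37
  O₂: 345.5 − 0.5(357.6) = 166.7
  N₂: 1300 (inert)
  H₂O: 0 + 1(357.6) = 357.6
Total out = 1857 mol; y_O₂ = 166.7 / 1857 = 0.0898.

0.0898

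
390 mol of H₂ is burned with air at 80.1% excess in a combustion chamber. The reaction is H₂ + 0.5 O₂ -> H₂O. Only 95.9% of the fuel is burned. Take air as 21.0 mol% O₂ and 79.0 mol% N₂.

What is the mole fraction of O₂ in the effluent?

Stoichiometric O₂ = 0.5 × 390 = 195 mol; O₂ fed = 195 × 1.801 = 351.2 mol.
N₂ fed = 351.2 × 79/21 = 1321 mol.
Fuel reacted = 0.959 × 390 → ξ = 374 mol.
Outlet (n = n₀ + ν ξ):
  H₂: 390 − 1(374) = 15.99
  O₂: 351.2 − 0.5(374) = 164.2
  N₂: 1321 (inert)
  H₂O: 0 + 1(374) = 374
Total out = 1875 mol; y_O₂ = 164.2 / 1875 = 0.08755.

0.0876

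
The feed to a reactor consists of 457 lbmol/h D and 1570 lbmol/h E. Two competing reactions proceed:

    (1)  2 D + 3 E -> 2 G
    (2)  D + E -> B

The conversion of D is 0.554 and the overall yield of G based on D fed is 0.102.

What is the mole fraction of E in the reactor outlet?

0.739

Yield of G: 2ξ₁ / 457 = 0.102 → ξ₁ = 23.31 lbmol/h.
Conversion of D: 2ξ₁ + 1ξ₂ = 0.554 × 457 = 253.2 → ξ₂ = 206.6 lbmol/h.
Outlet amounts (n = n₀ + Σ ν·ξ):
  D: 457 − 2(23.31) − 1(206.6) = 203.8
  E: 1570 − 3(23.31) − 1(206.6) = 1294
  G: 0 + 2(23.31) = 46.61
  B: 0 + 1(206.6) = 206.6
Total out = 1751 lbmol/h; y_E = 1294 / 1751 = 0.7389.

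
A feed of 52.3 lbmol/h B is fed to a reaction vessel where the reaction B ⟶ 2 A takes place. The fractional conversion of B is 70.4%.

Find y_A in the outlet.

B reacted = 0.704 × 52.3 = 36.82 lbmol/h; ν_B = −1, so ξ = 36.82/1 = 36.82 lbmol/h.
Outlet amounts (n = n₀ + ν ξ):
  B: 52.3 − 1(36.82) = 15.48
  A: 0 + 2(36.82) = 73.64
Total out = 89.12 lbmol/h; y_A = 73.64 / 89.12 = 0.8263.

0.826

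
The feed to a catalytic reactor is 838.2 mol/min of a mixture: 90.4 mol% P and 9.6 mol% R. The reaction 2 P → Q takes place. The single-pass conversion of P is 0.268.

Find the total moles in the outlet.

737 mol/min

P reacted = 0.268 × 757.7 = 203.1 mol/min; ν_P = −2, so ξ = 203.1/2 = 101.5 mol/min.
Outlet amounts (n = n₀ + ν ξ):
  P: 757.7 − 2(101.5) = 554.7
  Q: 0 + 1(101.5) = 101.5
  R: 80.47 (inert)
Total out = 554.7 + 101.5 + 80.47 = 736.7 mol/min.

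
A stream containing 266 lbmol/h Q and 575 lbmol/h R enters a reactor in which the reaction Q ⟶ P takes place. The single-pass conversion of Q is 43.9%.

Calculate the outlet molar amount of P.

Q reacted = 0.439 × 266 = 116.8 lbmol/h; ν_Q = −1, so ξ = 116.8/1 = 116.8 lbmol/h.
Outlet amounts (n = n₀ + ν ξ):
  Q: 266 − 1(116.8) = 149.2
  P: 0 + 1(116.8) = 116.8
  R: 575 (inert)

117 lbmol/h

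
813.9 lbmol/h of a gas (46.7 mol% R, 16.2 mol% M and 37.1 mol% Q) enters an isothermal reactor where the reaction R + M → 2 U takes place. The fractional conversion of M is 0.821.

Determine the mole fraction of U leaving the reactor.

0.266

M reacted = 0.821 × 131.9 = 108.3 lbmol/h; ν_M = −1, so ξ = 108.3/1 = 108.3 lbmol/h.
Outlet amounts (n = n₀ + ν ξ):
  R: 380.1 − 1(108.3) = 271.8
  M: 131.9 − 1(108.3) = 23.6
  U: 0 + 2(108.3) = 216.5
  Q: 302 (inert)
Total out = 813.9 lbmol/h; y_U = 216.5 / 813.9 = 0.266.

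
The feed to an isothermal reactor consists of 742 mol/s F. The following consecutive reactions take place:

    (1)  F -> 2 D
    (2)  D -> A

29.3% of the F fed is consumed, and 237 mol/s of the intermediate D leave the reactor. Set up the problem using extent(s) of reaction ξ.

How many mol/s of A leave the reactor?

Conversion of F: F consumed = 1ξ₁ = 0.293 × 742 → ξ₁ = 217.4 mol/s.
D balance: n_D = 0 + 2ξ₁ − 1ξ₂ = 237 → ξ₂ = (2·217.4 − 237)/1 = 197.8 mol/s.
Outlet amounts (n = n₀ + Σ ν·ξ):
  F: 742 − 1(217.4) = 524.6
  D: 0 + 2(217.4) − 1(197.8) = 237
  A: 0 + 1(197.8) = 197.8

198 mol/s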